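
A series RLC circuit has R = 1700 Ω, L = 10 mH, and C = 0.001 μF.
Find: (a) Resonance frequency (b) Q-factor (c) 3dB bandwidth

Step 1 — Resonance condition Im(Z)=0 gives ω₀ = 1/√(LC).
Step 2 — ω₀ = 1/√(0.01·1e-09) = 3.162e+05 rad/s.
Step 3 — f₀ = ω₀/(2π) = 5.033e+04 Hz.
Step 4 — Series Q: Q = ω₀L/R = 3.162e+05·0.01/1700 = 1.86.
Step 5 — 3dB bandwidth: Δω = ω₀/Q = 1.7e+05 rad/s; BW = Δω/(2π) = 2.706e+04 Hz.

(a) f₀ = 5.033e+04 Hz  (b) Q = 1.86  (c) BW = 2.706e+04 Hz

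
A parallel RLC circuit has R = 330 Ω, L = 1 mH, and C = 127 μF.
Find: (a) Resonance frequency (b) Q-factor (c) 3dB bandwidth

Step 1 — Resonance: ω₀ = 1/√(LC) = 1/√(0.001·0.000127) = 2806 rad/s.
Step 2 — f₀ = ω₀/(2π) = 446.6 Hz.
Step 3 — Parallel Q: Q = R/(ω₀L) = 330/(2806·0.001) = 117.6.
Step 4 — Bandwidth: Δω = ω₀/Q = 23.86 rad/s; BW = Δω/(2π) = 3.798 Hz.

(a) f₀ = 446.6 Hz  (b) Q = 117.6  (c) BW = 3.798 Hz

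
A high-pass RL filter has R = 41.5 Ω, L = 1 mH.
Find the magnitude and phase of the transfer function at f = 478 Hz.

Step 1 — Angular frequency: ω = 2π·478 = 3003 rad/s.
Step 2 — Transfer function: H(jω) = jωL/(R + jωL).
Step 3 — Numerator jωL = j·3.003; denominator R + jωL = 41.5 + j3.003.
Step 4 — H = 0.00521 + j0.07199.
Step 5 — Magnitude: |H| = 0.07218 (-22.8 dB); phase: φ = 85.9°.

|H| = 0.07218 (-22.8 dB), φ = 85.9°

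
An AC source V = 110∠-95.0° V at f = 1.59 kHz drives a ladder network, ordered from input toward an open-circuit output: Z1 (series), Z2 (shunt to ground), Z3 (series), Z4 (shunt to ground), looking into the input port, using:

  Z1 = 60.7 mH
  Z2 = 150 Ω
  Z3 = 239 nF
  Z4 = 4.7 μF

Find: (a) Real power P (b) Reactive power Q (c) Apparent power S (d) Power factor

Step 1 — Angular frequency: ω = 2π·f = 2π·1590 = 9990 rad/s.
Step 2 — Component impedances:
  Z1: Z = jωL = j·9990·0.0607 = 0 + j606.4 Ω
  Z2: Z = R = 150 Ω
  Z3: Z = 1/(jωC) = -j/(ω·C) = 0 - j418.8 Ω
  Z4: Z = 1/(jωC) = -j/(ω·C) = 0 - j21.3 Ω
Step 3 — Ladder network (open output): work backward from the far end, alternating series and parallel combinations. Z_in = 134.4 + j560.6 Ω = 576.5∠76.5° Ω.
Step 4 — Source phasor: V = 110∠-95.0° V = -9.587 - j109.6 V.
Step 5 — Current: I = V / Z = -0.1887 - j0.02814 A = 0.1908∠-171.5° A.
Step 6 — Complex power: S = V·I* = 4.893 + j20.41 VA.
Step 7 — Real power: P = Re(S) = 4.893 W.
Step 8 — Reactive power: Q = Im(S) = 20.41 VAR.
Step 9 — Apparent power: |S| = 20.99 VA.
Step 10 — Power factor: PF = P/|S| = 0.2331 (lagging).

(a) P = 4.893 W  (b) Q = 20.41 VAR  (c) S = 20.99 VA  (d) PF = 0.2331 (lagging)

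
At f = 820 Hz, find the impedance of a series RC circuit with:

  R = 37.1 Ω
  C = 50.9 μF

Step 1 — Angular frequency: ω = 2π·f = 2π·820 = 5152 rad/s.
Step 2 — Component impedances:
  R: Z = R = 37.1 Ω
  C: Z = 1/(jωC) = -j/(ω·C) = 0 - j3.813 Ω
Step 3 — Series combination: Z_total = R + C = 37.1 - j3.813 Ω = 37.3∠-5.9° Ω.

Z = 37.1 - j3.813 Ω = 37.3∠-5.9° Ω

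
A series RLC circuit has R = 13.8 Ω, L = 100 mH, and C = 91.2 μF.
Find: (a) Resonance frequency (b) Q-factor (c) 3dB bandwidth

Step 1 — Resonance: ω₀ = 1/√(LC) = 1/√(0.1·9.12e-05) = 331.1 rad/s.
Step 2 — f₀ = ω₀/(2π) = 52.7 Hz.
Step 3 — Series Q: Q = ω₀L/R = 331.1·0.1/13.8 = 2.4.
Step 4 — Bandwidth: Δω = ω₀/Q = 138 rad/s; BW = Δω/(2π) = 21.96 Hz.

(a) f₀ = 52.7 Hz  (b) Q = 2.4  (c) BW = 21.96 Hz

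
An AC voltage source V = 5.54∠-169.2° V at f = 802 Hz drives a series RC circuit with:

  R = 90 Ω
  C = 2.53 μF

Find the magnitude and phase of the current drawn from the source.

Step 1 — Angular frequency: ω = 2π·f = 2π·802 = 5039 rad/s.
Step 2 — Component impedances:
  R: Z = R = 90 Ω
  C: Z = 1/(jωC) = -j/(ω·C) = 0 - j78.44 Ω
Step 3 — Series combination: Z_total = R + C = 90 - j78.44 Ω = 119.4∠-41.1° Ω.
Step 4 — Source phasor: V = 5.54∠-169.2° V = -5.442 - j1.038 V.
Step 5 — Ohm's law: I = V / Z_total = (-5.442 - j1.038) / (90 - j78.44) = -0.02865 - j0.0365 A.
Step 6 — Convert to polar: |I| = 0.0464 A, ∠I = -128.1°.

I = 0.0464∠-128.1° A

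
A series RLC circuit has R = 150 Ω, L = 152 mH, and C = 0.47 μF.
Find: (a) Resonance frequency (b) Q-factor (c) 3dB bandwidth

Step 1 — Resonance condition Im(Z)=0 gives ω₀ = 1/√(LC).
Step 2 — ω₀ = 1/√(0.152·4.7e-07) = 3741 rad/s.
Step 3 — f₀ = ω₀/(2π) = 595.5 Hz.
Step 4 — Series Q: Q = ω₀L/R = 3741·0.152/150 = 3.791.
Step 5 — 3dB bandwidth: Δω = ω₀/Q = 986.8 rad/s; BW = Δω/(2π) = 157.1 Hz.

(a) f₀ = 595.5 Hz  (b) Q = 3.791  (c) BW = 157.1 Hz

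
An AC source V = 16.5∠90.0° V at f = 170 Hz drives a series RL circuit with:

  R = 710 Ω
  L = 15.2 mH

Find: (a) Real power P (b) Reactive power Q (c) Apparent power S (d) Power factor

Step 1 — Angular frequency: ω = 2π·f = 2π·170 = 1068 rad/s.
Step 2 — Component impedances:
  R: Z = R = 710 Ω
  L: Z = jωL = j·1068·0.0152 = 0 + j16.24 Ω
Step 3 — Series combination: Z_total = R + L = 710 + j16.24 Ω = 710.2∠1.3° Ω.
Step 4 — Source phasor: V = 16.5∠90.0° V = 0 + j16.5 V.
Step 5 — Current: I = V / Z = 0.0005311 + j0.02323 A = 0.02323∠88.7° A.
Step 6 — Complex power: S = V·I* = 0.3833 + j0.008764 VA.
Step 7 — Real power: P = Re(S) = 0.3833 W.
Step 8 — Reactive power: Q = Im(S) = 0.008764 VAR.
Step 9 — Apparent power: |S| = 0.3834 VA.
Step 10 — Power factor: PF = P/|S| = 0.9997 (lagging).

(a) P = 0.3833 W  (b) Q = 0.008764 VAR  (c) S = 0.3834 VA  (d) PF = 0.9997 (lagging)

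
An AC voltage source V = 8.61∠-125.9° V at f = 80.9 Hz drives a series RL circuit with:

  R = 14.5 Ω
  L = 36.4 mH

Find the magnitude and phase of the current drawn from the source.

Step 1 — Angular frequency: ω = 2π·f = 2π·80.9 = 508.3 rad/s.
Step 2 — Component impedances:
  R: Z = R = 14.5 Ω
  L: Z = jωL = j·508.3·0.0364 = 0 + j18.5 Ω
Step 3 — Series combination: Z_total = R + L = 14.5 + j18.5 Ω = 23.51∠51.9° Ω.
Step 4 — Source phasor: V = 8.61∠-125.9° V = -5.049 - j6.974 V.
Step 5 — Ohm's law: I = V / Z_total = (-5.049 - j6.974) / (14.5 + j18.5) = -0.366 - j0.01396 A.
Step 6 — Convert to polar: |I| = 0.3663 A, ∠I = -177.8°.

I = 0.3663∠-177.8° A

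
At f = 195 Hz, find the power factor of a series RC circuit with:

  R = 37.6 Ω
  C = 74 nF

Step 1 — Angular frequency: ω = 2π·f = 2π·195 = 1225 rad/s.
Step 2 — Component impedances:
  R: Z = R = 37.6 Ω
  C: Z = 1/(jωC) = -j/(ω·C) = 0 - j1.103e+04 Ω
Step 3 — Series combination: Z_total = R + C = 37.6 - j1.103e+04 Ω = 1.103e+04∠-89.8° Ω.
Step 4 — Power factor: PF = cos(φ) = Re(Z)/|Z| = 37.6/1.103e+04 = 0.003409.
Step 5 — Type: Im(Z) = -1.103e+04 ⇒ leading (phase φ = -89.8°).

PF = 0.003409 (leading, φ = -89.8°)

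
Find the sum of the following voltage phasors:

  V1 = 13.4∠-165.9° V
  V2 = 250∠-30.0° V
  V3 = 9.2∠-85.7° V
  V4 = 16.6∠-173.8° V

Step 1 — Convert each phasor to rectangular form:
  V1 = 13.4·(cos(-165.9°) + j·sin(-165.9°)) = -13 - j3.264 V
  V2 = 250·(cos(-30.0°) + j·sin(-30.0°)) = 216.5 - j125 V
  V3 = 9.2·(cos(-85.7°) + j·sin(-85.7°)) = 0.6898 - j9.174 V
  V4 = 16.6·(cos(-173.8°) + j·sin(-173.8°)) = -16.5 - j1.793 V
Step 2 — Sum components: V_total = 187.7 - j139.2 V.
Step 3 — Convert to polar: |V_total| = 233.7 V, ∠V_total = -36.6°.

V_total = 233.7∠-36.6° V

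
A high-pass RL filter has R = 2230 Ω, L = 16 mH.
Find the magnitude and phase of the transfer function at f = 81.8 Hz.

Step 1 — Angular frequency: ω = 2π·81.8 = 514 rad/s.
Step 2 — Transfer function: H(jω) = jωL/(R + jωL).
Step 3 — Numerator jωL = j·8.223; denominator R + jωL = 2230 + j8.223.
Step 4 — H = 1.36e-05 + j0.003688.
Step 5 — Magnitude: |H| = 0.003688 (-48.7 dB); phase: φ = 89.8°.

|H| = 0.003688 (-48.7 dB), φ = 89.8°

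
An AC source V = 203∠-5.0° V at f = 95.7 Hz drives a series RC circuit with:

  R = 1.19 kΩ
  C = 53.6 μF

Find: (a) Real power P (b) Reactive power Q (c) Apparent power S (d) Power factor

Step 1 — Angular frequency: ω = 2π·f = 2π·95.7 = 601.3 rad/s.
Step 2 — Component impedances:
  R: Z = R = 1190 Ω
  C: Z = 1/(jωC) = -j/(ω·C) = 0 - j31.03 Ω
Step 3 — Series combination: Z_total = R + C = 1190 - j31.03 Ω = 1190∠-1.5° Ω.
Step 4 — Source phasor: V = 203∠-5.0° V = 202.2 - j17.69 V.
Step 5 — Current: I = V / Z = 0.1702 - j0.01043 A = 0.1705∠-3.5° A.
Step 6 — Complex power: S = V·I* = 34.61 - j0.9023 VA.
Step 7 — Real power: P = Re(S) = 34.61 W.
Step 8 — Reactive power: Q = Im(S) = -0.9023 VAR.
Step 9 — Apparent power: |S| = 34.62 VA.
Step 10 — Power factor: PF = P/|S| = 0.9997 (leading).

(a) P = 34.61 W  (b) Q = -0.9023 VAR  (c) S = 34.62 VA  (d) PF = 0.9997 (leading)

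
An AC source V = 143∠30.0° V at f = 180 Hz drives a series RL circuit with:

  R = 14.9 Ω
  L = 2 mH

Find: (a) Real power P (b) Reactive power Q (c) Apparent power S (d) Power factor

Step 1 — Angular frequency: ω = 2π·f = 2π·180 = 1131 rad/s.
Step 2 — Component impedances:
  R: Z = R = 14.9 Ω
  L: Z = jωL = j·1131·0.002 = 0 + j2.262 Ω
Step 3 — Series combination: Z_total = R + L = 14.9 + j2.262 Ω = 15.07∠8.6° Ω.
Step 4 — Source phasor: V = 143∠30.0° V = 123.8 + j71.5 V.
Step 5 — Current: I = V / Z = 8.836 + j3.457 A = 9.489∠21.4° A.
Step 6 — Complex power: S = V·I* = 1342 + j203.7 VA.
Step 7 — Real power: P = Re(S) = 1342 W.
Step 8 — Reactive power: Q = Im(S) = 203.7 VAR.
Step 9 — Apparent power: |S| = 1357 VA.
Step 10 — Power factor: PF = P/|S| = 0.9887 (lagging).

(a) P = 1342 W  (b) Q = 203.7 VAR  (c) S = 1357 VA  (d) PF = 0.9887 (lagging)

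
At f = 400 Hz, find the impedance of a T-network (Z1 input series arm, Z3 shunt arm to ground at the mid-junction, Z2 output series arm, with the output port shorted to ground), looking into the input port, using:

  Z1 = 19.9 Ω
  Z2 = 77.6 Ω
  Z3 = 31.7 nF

Step 1 — Angular frequency: ω = 2π·f = 2π·400 = 2513 rad/s.
Step 2 — Component impedances:
  Z1: Z = R = 19.9 Ω
  Z2: Z = R = 77.6 Ω
  Z3: Z = 1/(jωC) = -j/(ω·C) = 0 - j1.255e+04 Ω
Step 3 — With the output port shorted to ground, the output series arm Z2 runs from the junction to ground; the shunt arm Z3 also runs from the junction to ground. They appear in parallel: Z3 || Z2 = 77.6 - j0.4797 Ω.
Step 4 — Series with input arm Z1: Z_in = Z1 + (Z3 || Z2) = 97.5 - j0.4797 Ω = 97.5∠-0.3° Ω.

Z = 97.5 - j0.4797 Ω = 97.5∠-0.3° Ω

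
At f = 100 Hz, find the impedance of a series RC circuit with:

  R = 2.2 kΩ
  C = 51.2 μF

Step 1 — Angular frequency: ω = 2π·f = 2π·100 = 628.3 rad/s.
Step 2 — Component impedances:
  R: Z = R = 2200 Ω
  C: Z = 1/(jωC) = -j/(ω·C) = 0 - j31.08 Ω
Step 3 — Series combination: Z_total = R + C = 2200 - j31.08 Ω = 2200∠-0.8° Ω.

Z = 2200 - j31.08 Ω = 2200∠-0.8° Ω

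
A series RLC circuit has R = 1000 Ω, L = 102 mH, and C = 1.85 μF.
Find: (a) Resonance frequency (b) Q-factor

Step 1 — Resonance condition Im(Z)=0 gives ω₀ = 1/√(LC).
Step 2 — ω₀ = 1/√(0.102·1.85e-06) = 2302 rad/s.
Step 3 — f₀ = ω₀/(2π) = 366.4 Hz.
Step 4 — Series Q: Q = ω₀L/R = 2302·0.102/1000 = 0.2348.

(a) f₀ = 366.4 Hz  (b) Q = 0.2348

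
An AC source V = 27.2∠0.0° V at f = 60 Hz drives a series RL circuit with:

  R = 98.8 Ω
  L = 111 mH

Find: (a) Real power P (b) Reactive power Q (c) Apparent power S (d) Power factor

Step 1 — Angular frequency: ω = 2π·f = 2π·60 = 377 rad/s.
Step 2 — Component impedances:
  R: Z = R = 98.8 Ω
  L: Z = jωL = j·377·0.111 = 0 + j41.85 Ω
Step 3 — Series combination: Z_total = R + L = 98.8 + j41.85 Ω = 107.3∠23.0° Ω.
Step 4 — Source phasor: V = 27.2∠0.0° V = 27.2 V.
Step 5 — Current: I = V / Z = 0.2334 - j0.09887 A = 0.2535∠-23.0° A.
Step 6 — Complex power: S = V·I* = 6.349 + j2.689 VA.
Step 7 — Real power: P = Re(S) = 6.349 W.
Step 8 — Reactive power: Q = Im(S) = 2.689 VAR.
Step 9 — Apparent power: |S| = 6.895 VA.
Step 10 — Power factor: PF = P/|S| = 0.9208 (lagging).

(a) P = 6.349 W  (b) Q = 2.689 VAR  (c) S = 6.895 VA  (d) PF = 0.9208 (lagging)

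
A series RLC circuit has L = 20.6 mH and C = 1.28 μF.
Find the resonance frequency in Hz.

Step 1 — Resonance condition Im(Z)=0 gives ω₀ = 1/√(LC).
Step 2 — ω₀ = 1/√(0.0206·1.28e-06) = 6158 rad/s.
Step 3 — f₀ = ω₀/(2π) = 980.1 Hz.

f₀ = 980.1 Hz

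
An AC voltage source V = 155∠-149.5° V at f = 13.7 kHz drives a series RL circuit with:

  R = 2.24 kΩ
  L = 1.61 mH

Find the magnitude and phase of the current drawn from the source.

Step 1 — Angular frequency: ω = 2π·f = 2π·1.37e+04 = 8.608e+04 rad/s.
Step 2 — Component impedances:
  R: Z = R = 2240 Ω
  L: Z = jωL = j·8.608e+04·0.00161 = 0 + j138.6 Ω
Step 3 — Series combination: Z_total = R + L = 2240 + j138.6 Ω = 2244∠3.5° Ω.
Step 4 — Source phasor: V = 155∠-149.5° V = -133.6 - j78.67 V.
Step 5 — Ohm's law: I = V / Z_total = (-133.6 - j78.67) / (2240 + j138.6) = -0.06156 - j0.03131 A.
Step 6 — Convert to polar: |I| = 0.06906 A, ∠I = -153.0°.

I = 0.06906∠-153.0° A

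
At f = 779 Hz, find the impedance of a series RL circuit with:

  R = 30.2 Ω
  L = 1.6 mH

Step 1 — Angular frequency: ω = 2π·f = 2π·779 = 4895 rad/s.
Step 2 — Component impedances:
  R: Z = R = 30.2 Ω
  L: Z = jωL = j·4895·0.0016 = 0 + j7.831 Ω
Step 3 — Series combination: Z_total = R + L = 30.2 + j7.831 Ω = 31.2∠14.5° Ω.

Z = 30.2 + j7.831 Ω = 31.2∠14.5° Ω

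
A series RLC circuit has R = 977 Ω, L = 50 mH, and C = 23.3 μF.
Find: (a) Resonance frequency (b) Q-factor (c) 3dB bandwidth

Step 1 — Resonance condition Im(Z)=0 gives ω₀ = 1/√(LC).
Step 2 — ω₀ = 1/√(0.05·2.33e-05) = 926.5 rad/s.
Step 3 — f₀ = ω₀/(2π) = 147.5 Hz.
Step 4 — Series Q: Q = ω₀L/R = 926.5·0.05/977 = 0.04741.
Step 5 — 3dB bandwidth: Δω = ω₀/Q = 1.954e+04 rad/s; BW = Δω/(2π) = 3110 Hz.

(a) f₀ = 147.5 Hz  (b) Q = 0.04741  (c) BW = 3110 Hz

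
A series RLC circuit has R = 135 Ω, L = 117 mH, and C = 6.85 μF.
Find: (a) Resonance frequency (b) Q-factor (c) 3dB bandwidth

Step 1 — Resonance condition Im(Z)=0 gives ω₀ = 1/√(LC).
Step 2 — ω₀ = 1/√(0.117·6.85e-06) = 1117 rad/s.
Step 3 — f₀ = ω₀/(2π) = 177.8 Hz.
Step 4 — Series Q: Q = ω₀L/R = 1117·0.117/135 = 0.9681.
Step 5 — 3dB bandwidth: Δω = ω₀/Q = 1154 rad/s; BW = Δω/(2π) = 183.6 Hz.

(a) f₀ = 177.8 Hz  (b) Q = 0.9681  (c) BW = 183.6 Hz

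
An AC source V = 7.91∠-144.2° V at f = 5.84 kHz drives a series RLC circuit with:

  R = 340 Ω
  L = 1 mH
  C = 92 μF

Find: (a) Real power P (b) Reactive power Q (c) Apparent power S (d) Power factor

Step 1 — Angular frequency: ω = 2π·f = 2π·5840 = 3.669e+04 rad/s.
Step 2 — Component impedances:
  R: Z = R = 340 Ω
  L: Z = jωL = j·3.669e+04·0.001 = 0 + j36.69 Ω
  C: Z = 1/(jωC) = -j/(ω·C) = 0 - j0.2962 Ω
Step 3 — Series combination: Z_total = R + L + C = 340 + j36.4 Ω = 341.9∠6.1° Ω.
Step 4 — Source phasor: V = 7.91∠-144.2° V = -6.416 - j4.627 V.
Step 5 — Current: I = V / Z = -0.0201 - j0.01146 A = 0.02313∠-150.3° A.
Step 6 — Complex power: S = V·I* = 0.1819 + j0.01948 VA.
Step 7 — Real power: P = Re(S) = 0.1819 W.
Step 8 — Reactive power: Q = Im(S) = 0.01948 VAR.
Step 9 — Apparent power: |S| = 0.183 VA.
Step 10 — Power factor: PF = P/|S| = 0.9943 (lagging).

(a) P = 0.1819 W  (b) Q = 0.01948 VAR  (c) S = 0.183 VA  (d) PF = 0.9943 (lagging)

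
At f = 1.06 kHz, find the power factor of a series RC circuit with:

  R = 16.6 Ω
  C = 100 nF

Step 1 — Angular frequency: ω = 2π·f = 2π·1060 = 6660 rad/s.
Step 2 — Component impedances:
  R: Z = R = 16.6 Ω
  C: Z = 1/(jωC) = -j/(ω·C) = 0 - j1501 Ω
Step 3 — Series combination: Z_total = R + C = 16.6 - j1501 Ω = 1502∠-89.4° Ω.
Step 4 — Power factor: PF = cos(φ) = Re(Z)/|Z| = 16.6/1501.55 = 0.01106.
Step 5 — Type: Im(Z) = -1501 ⇒ leading (phase φ = -89.4°).

PF = 0.01106 (leading, φ = -89.4°)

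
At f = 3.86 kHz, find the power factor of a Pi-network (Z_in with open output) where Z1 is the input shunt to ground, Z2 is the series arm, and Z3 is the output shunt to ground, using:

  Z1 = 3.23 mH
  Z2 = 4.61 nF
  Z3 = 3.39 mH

Step 1 — Angular frequency: ω = 2π·f = 2π·3860 = 2.425e+04 rad/s.
Step 2 — Component impedances:
  Z1: Z = jωL = j·2.425e+04·0.00323 = 0 + j78.34 Ω
  Z2: Z = 1/(jωC) = -j/(ω·C) = 0 - j8944 Ω
  Z3: Z = jωL = j·2.425e+04·0.00339 = 0 + j82.22 Ω
Step 3 — With open output, the series arm Z2 and the output shunt Z3 appear in series to ground: Z2 + Z3 = 0 - j8862 Ω.
Step 4 — Parallel with input shunt Z1: Z_in = Z1 || (Z2 + Z3) = 0 + j79.04 Ω = 79.04∠90.0° Ω.
Step 5 — Power factor: PF = cos(φ) = Re(Z)/|Z| = -0/79.04 = -0.
Step 6 — Type: Im(Z) = 79.04 ⇒ lagging (phase φ = 90.0°).

PF = -0 (lagging, φ = 90.0°)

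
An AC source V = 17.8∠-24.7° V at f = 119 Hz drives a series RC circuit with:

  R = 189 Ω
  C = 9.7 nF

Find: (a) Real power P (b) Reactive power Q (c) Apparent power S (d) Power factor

Step 1 — Angular frequency: ω = 2π·f = 2π·119 = 747.7 rad/s.
Step 2 — Component impedances:
  R: Z = R = 189 Ω
  C: Z = 1/(jωC) = -j/(ω·C) = 0 - j1.379e+05 Ω
Step 3 — Series combination: Z_total = R + C = 189 - j1.379e+05 Ω = 1.379e+05∠-89.9° Ω.
Step 4 — Source phasor: V = 17.8∠-24.7° V = 16.17 - j7.438 V.
Step 5 — Current: I = V / Z = 5.411e-05 + j0.0001172 A = 0.0001291∠65.2° A.
Step 6 — Complex power: S = V·I* = 3.15e-06 - j0.002298 VA.
Step 7 — Real power: P = Re(S) = 3.15e-06 W.
Step 8 — Reactive power: Q = Im(S) = -0.002298 VAR.
Step 9 — Apparent power: |S| = 0.002298 VA.
Step 10 — Power factor: PF = P/|S| = 0.001371 (leading).

(a) P = 3.15e-06 W  (b) Q = -0.002298 VAR  (c) S = 0.002298 VA  (d) PF = 0.001371 (leading)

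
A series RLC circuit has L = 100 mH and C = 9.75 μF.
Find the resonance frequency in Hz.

Step 1 — Resonance condition Im(Z)=0 gives ω₀ = 1/√(LC).
Step 2 — ω₀ = 1/√(0.1·9.75e-06) = 1013 rad/s.
Step 3 — f₀ = ω₀/(2π) = 161.2 Hz.

f₀ = 161.2 Hz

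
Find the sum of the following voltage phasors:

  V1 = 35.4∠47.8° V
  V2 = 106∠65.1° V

Step 1 — Convert each phasor to rectangular form:
  V1 = 35.4·(cos(47.8°) + j·sin(47.8°)) = 23.78 + j26.22 V
  V2 = 106·(cos(65.1°) + j·sin(65.1°)) = 44.63 + j96.15 V
Step 2 — Sum components: V_total = 68.41 + j122.4 V.
Step 3 — Convert to polar: |V_total| = 140.2 V, ∠V_total = 60.8°.

V_total = 140.2∠60.8° V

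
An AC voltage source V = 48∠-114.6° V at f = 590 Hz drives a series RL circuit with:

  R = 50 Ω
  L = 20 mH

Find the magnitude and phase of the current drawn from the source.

Step 1 — Angular frequency: ω = 2π·f = 2π·590 = 3707 rad/s.
Step 2 — Component impedances:
  R: Z = R = 50 Ω
  L: Z = jωL = j·3707·0.02 = 0 + j74.14 Ω
Step 3 — Series combination: Z_total = R + L = 50 + j74.14 Ω = 89.43∠56.0° Ω.
Step 4 — Source phasor: V = 48∠-114.6° V = -19.98 - j43.64 V.
Step 5 — Ohm's law: I = V / Z_total = (-19.98 - j43.64) / (50 + j74.14) = -0.5296 - j0.08762 A.
Step 6 — Convert to polar: |I| = 0.5368 A, ∠I = -170.6°.

I = 0.5368∠-170.6° A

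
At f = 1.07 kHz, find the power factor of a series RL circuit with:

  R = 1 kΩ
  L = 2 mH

Step 1 — Angular frequency: ω = 2π·f = 2π·1070 = 6723 rad/s.
Step 2 — Component impedances:
  R: Z = R = 1000 Ω
  L: Z = jωL = j·6723·0.002 = 0 + j13.45 Ω
Step 3 — Series combination: Z_total = R + L = 1000 + j13.45 Ω = 1000∠0.8° Ω.
Step 4 — Power factor: PF = cos(φ) = Re(Z)/|Z| = 1000/1000.1 = 0.9999.
Step 5 — Type: Im(Z) = 13.45 ⇒ lagging (phase φ = 0.8°).

PF = 0.9999 (lagging, φ = 0.8°)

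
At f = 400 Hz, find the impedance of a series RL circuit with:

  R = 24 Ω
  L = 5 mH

Step 1 — Angular frequency: ω = 2π·f = 2π·400 = 2513 rad/s.
Step 2 — Component impedances:
  R: Z = R = 24 Ω
  L: Z = jωL = j·2513·0.005 = 0 + j12.57 Ω
Step 3 — Series combination: Z_total = R + L = 24 + j12.57 Ω = 27.09∠27.6° Ω.

Z = 24 + j12.57 Ω = 27.09∠27.6° Ω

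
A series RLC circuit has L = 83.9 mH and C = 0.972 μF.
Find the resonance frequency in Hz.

Step 1 — Resonance condition Im(Z)=0 gives ω₀ = 1/√(LC).
Step 2 — ω₀ = 1/√(0.0839·9.72e-07) = 3502 rad/s.
Step 3 — f₀ = ω₀/(2π) = 557.3 Hz.

f₀ = 557.3 Hz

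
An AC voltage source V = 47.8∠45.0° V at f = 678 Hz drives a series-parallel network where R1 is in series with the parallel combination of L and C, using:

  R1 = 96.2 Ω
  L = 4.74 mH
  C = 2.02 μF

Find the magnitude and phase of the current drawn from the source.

Step 1 — Angular frequency: ω = 2π·f = 2π·678 = 4260 rad/s.
Step 2 — Component impedances:
  R1: Z = R = 96.2 Ω
  L: Z = jωL = j·4260·0.00474 = 0 + j20.19 Ω
  C: Z = 1/(jωC) = -j/(ω·C) = 0 - j116.2 Ω
Step 3 — Parallel branch: L || C = 1/(1/L + 1/C) = 0 + j24.44 Ω.
Step 4 — Series with R1: Z_total = R1 + (L || C) = 96.2 + j24.44 Ω = 99.26∠14.3° Ω.
Step 5 — Source phasor: V = 47.8∠45.0° V = 33.8 + j33.8 V.
Step 6 — Ohm's law: I = V / Z_total = (33.8 + j33.8) / (96.2 + j24.44) = 0.4139 + j0.2462 A.
Step 7 — Convert to polar: |I| = 0.4816 A, ∠I = 30.7°.

I = 0.4816∠30.7° A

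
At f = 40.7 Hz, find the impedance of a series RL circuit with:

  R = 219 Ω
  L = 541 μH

Step 1 — Angular frequency: ω = 2π·f = 2π·40.7 = 255.7 rad/s.
Step 2 — Component impedances:
  R: Z = R = 219 Ω
  L: Z = jωL = j·255.7·0.000541 = 0 + j0.1383 Ω
Step 3 — Series combination: Z_total = R + L = 219 + j0.1383 Ω = 219∠0.0° Ω.

Z = 219 + j0.1383 Ω = 219∠0.0° Ω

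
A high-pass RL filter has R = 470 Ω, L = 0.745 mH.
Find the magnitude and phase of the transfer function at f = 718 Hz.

Step 1 — Angular frequency: ω = 2π·718 = 4511 rad/s.
Step 2 — Transfer function: H(jω) = jωL/(R + jωL).
Step 3 — Numerator jωL = j·3.361; denominator R + jωL = 470 + j3.361.
Step 4 — H = 5.113e-05 + j0.007151.
Step 5 — Magnitude: |H| = 0.007151 (-42.9 dB); phase: φ = 89.6°.

|H| = 0.007151 (-42.9 dB), φ = 89.6°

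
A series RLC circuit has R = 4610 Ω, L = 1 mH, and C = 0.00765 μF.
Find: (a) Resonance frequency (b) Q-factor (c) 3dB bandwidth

Step 1 — Resonance: ω₀ = 1/√(LC) = 1/√(0.001·7.65e-09) = 3.616e+05 rad/s.
Step 2 — f₀ = ω₀/(2π) = 5.754e+04 Hz.
Step 3 — Series Q: Q = ω₀L/R = 3.616e+05·0.001/4610 = 0.07843.
Step 4 — Bandwidth: Δω = ω₀/Q = 4.61e+06 rad/s; BW = Δω/(2π) = 7.337e+05 Hz.

(a) f₀ = 5.754e+04 Hz  (b) Q = 0.07843  (c) BW = 7.337e+05 Hz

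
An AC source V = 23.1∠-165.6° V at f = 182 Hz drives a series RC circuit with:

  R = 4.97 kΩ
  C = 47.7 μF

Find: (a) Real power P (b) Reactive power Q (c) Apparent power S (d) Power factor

Step 1 — Angular frequency: ω = 2π·f = 2π·182 = 1144 rad/s.
Step 2 — Component impedances:
  R: Z = R = 4970 Ω
  C: Z = 1/(jωC) = -j/(ω·C) = 0 - j18.33 Ω
Step 3 — Series combination: Z_total = R + C = 4970 - j18.33 Ω = 4970∠-0.2° Ω.
Step 4 — Source phasor: V = 23.1∠-165.6° V = -22.37 - j5.745 V.
Step 5 — Current: I = V / Z = -0.004498 - j0.001172 A = 0.004648∠-165.4° A.
Step 6 — Complex power: S = V·I* = 0.1074 - j0.000396 VA.
Step 7 — Real power: P = Re(S) = 0.1074 W.
Step 8 — Reactive power: Q = Im(S) = -0.000396 VAR.
Step 9 — Apparent power: |S| = 0.1074 VA.
Step 10 — Power factor: PF = P/|S| = 1 (leading).

(a) P = 0.1074 W  (b) Q = -0.000396 VAR  (c) S = 0.1074 VA  (d) PF = 1 (leading)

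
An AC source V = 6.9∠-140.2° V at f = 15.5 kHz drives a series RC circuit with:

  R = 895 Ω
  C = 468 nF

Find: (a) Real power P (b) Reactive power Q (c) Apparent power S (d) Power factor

Step 1 — Angular frequency: ω = 2π·f = 2π·1.55e+04 = 9.739e+04 rad/s.
Step 2 — Component impedances:
  R: Z = R = 895 Ω
  C: Z = 1/(jωC) = -j/(ω·C) = 0 - j21.94 Ω
Step 3 — Series combination: Z_total = R + C = 895 - j21.94 Ω = 895.3∠-1.4° Ω.
Step 4 — Source phasor: V = 6.9∠-140.2° V = -5.301 - j4.417 V.
Step 5 — Current: I = V / Z = -0.005799 - j0.005077 A = 0.007707∠-138.8° A.
Step 6 — Complex power: S = V·I* = 0.05316 - j0.001303 VA.
Step 7 — Real power: P = Re(S) = 0.05316 W.
Step 8 — Reactive power: Q = Im(S) = -0.001303 VAR.
Step 9 — Apparent power: |S| = 0.05318 VA.
Step 10 — Power factor: PF = P/|S| = 0.9997 (leading).

(a) P = 0.05316 W  (b) Q = -0.001303 VAR  (c) S = 0.05318 VA  (d) PF = 0.9997 (leading)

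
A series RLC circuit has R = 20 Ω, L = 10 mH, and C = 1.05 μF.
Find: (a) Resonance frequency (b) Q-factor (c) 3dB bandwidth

Step 1 — Resonance: ω₀ = 1/√(LC) = 1/√(0.01·1.05e-06) = 9759 rad/s.
Step 2 — f₀ = ω₀/(2π) = 1553 Hz.
Step 3 — Series Q: Q = ω₀L/R = 9759·0.01/20 = 4.88.
Step 4 — Bandwidth: Δω = ω₀/Q = 2000 rad/s; BW = Δω/(2π) = 318.3 Hz.

(a) f₀ = 1553 Hz  (b) Q = 4.88  (c) BW = 318.3 Hz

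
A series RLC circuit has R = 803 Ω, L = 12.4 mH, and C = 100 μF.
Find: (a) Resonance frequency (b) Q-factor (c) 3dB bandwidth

Step 1 — Resonance: ω₀ = 1/√(LC) = 1/√(0.0124·0.0001) = 898 rad/s.
Step 2 — f₀ = ω₀/(2π) = 142.9 Hz.
Step 3 — Series Q: Q = ω₀L/R = 898·0.0124/803 = 0.01387.
Step 4 — Bandwidth: Δω = ω₀/Q = 6.476e+04 rad/s; BW = Δω/(2π) = 1.031e+04 Hz.

(a) f₀ = 142.9 Hz  (b) Q = 0.01387  (c) BW = 1.031e+04 Hz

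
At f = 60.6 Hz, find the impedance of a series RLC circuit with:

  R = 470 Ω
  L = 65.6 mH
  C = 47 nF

Step 1 — Angular frequency: ω = 2π·f = 2π·60.6 = 380.8 rad/s.
Step 2 — Component impedances:
  R: Z = R = 470 Ω
  L: Z = jωL = j·380.8·0.0656 = 0 + j24.98 Ω
  C: Z = 1/(jωC) = -j/(ω·C) = 0 - j5.588e+04 Ω
Step 3 — Series combination: Z_total = R + L + C = 470 - j5.585e+04 Ω = 5.586e+04∠-89.5° Ω.

Z = 470 - j5.585e+04 Ω = 5.586e+04∠-89.5° Ω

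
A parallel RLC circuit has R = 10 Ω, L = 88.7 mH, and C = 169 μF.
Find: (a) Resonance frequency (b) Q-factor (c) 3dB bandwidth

Step 1 — Resonance: ω₀ = 1/√(LC) = 1/√(0.0887·0.000169) = 258.3 rad/s.
Step 2 — f₀ = ω₀/(2π) = 41.11 Hz.
Step 3 — Parallel Q: Q = R/(ω₀L) = 10/(258.3·0.0887) = 0.4365.
Step 4 — Bandwidth: Δω = ω₀/Q = 591.7 rad/s; BW = Δω/(2π) = 94.17 Hz.

(a) f₀ = 41.11 Hz  (b) Q = 0.4365  (c) BW = 94.17 Hz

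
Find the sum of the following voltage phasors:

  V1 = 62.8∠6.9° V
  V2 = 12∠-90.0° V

Step 1 — Convert each phasor to rectangular form:
  V1 = 62.8·(cos(6.9°) + j·sin(6.9°)) = 62.35 + j7.545 V
  V2 = 12·(cos(-90.0°) + j·sin(-90.0°)) = 0 - j12 V
Step 2 — Sum components: V_total = 62.35 - j4.455 V.
Step 3 — Convert to polar: |V_total| = 62.5 V, ∠V_total = -4.1°.

V_total = 62.5∠-4.1° V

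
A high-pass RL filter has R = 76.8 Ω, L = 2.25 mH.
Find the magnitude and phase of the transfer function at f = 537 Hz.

Step 1 — Angular frequency: ω = 2π·537 = 3374 rad/s.
Step 2 — Transfer function: H(jω) = jωL/(R + jωL).
Step 3 — Numerator jωL = j·7.592; denominator R + jωL = 76.8 + j7.592.
Step 4 — H = 0.009677 + j0.09789.
Step 5 — Magnitude: |H| = 0.09837 (-20.1 dB); phase: φ = 84.4°.

|H| = 0.09837 (-20.1 dB), φ = 84.4°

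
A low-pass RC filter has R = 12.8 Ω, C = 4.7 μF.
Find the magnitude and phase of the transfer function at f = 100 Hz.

Step 1 — Angular frequency: ω = 2π·100 = 628.3 rad/s.
Step 2 — Transfer function: H(jω) = 1/(1 + jωRC).
Step 3 — Denominator: 1 + jωRC = 1 + j·628.3·12.8·4.7e-06 = 1 + j0.0378.
Step 4 — H = 0.9986 - j0.03775.
Step 5 — Magnitude: |H| = 0.9993 (-0.0 dB); phase: φ = -2.2°.

|H| = 0.9993 (-0.0 dB), φ = -2.2°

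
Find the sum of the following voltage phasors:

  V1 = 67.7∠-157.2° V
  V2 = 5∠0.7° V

Step 1 — Convert each phasor to rectangular form:
  V1 = 67.7·(cos(-157.2°) + j·sin(-157.2°)) = -62.41 - j26.23 V
  V2 = 5·(cos(0.7°) + j·sin(0.7°)) = 5 + j0.06109 V
Step 2 — Sum components: V_total = -57.41 - j26.17 V.
Step 3 — Convert to polar: |V_total| = 63.1 V, ∠V_total = -155.5°.

V_total = 63.1∠-155.5° V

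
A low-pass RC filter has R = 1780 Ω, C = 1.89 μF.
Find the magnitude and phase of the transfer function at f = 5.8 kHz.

Step 1 — Angular frequency: ω = 2π·5800 = 3.644e+04 rad/s.
Step 2 — Transfer function: H(jω) = 1/(1 + jωRC).
Step 3 — Denominator: 1 + jωRC = 1 + j·3.644e+04·1780·1.89e-06 = 1 + j122.6.
Step 4 — H = 6.653e-05 - j0.008156.
Step 5 — Magnitude: |H| = 0.008156 (-41.8 dB); phase: φ = -89.5°.

|H| = 0.008156 (-41.8 dB), φ = -89.5°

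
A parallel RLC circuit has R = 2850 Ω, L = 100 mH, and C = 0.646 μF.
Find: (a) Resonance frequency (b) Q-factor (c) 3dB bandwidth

Step 1 — Resonance: ω₀ = 1/√(LC) = 1/√(0.1·6.46e-07) = 3934 rad/s.
Step 2 — f₀ = ω₀/(2π) = 626.2 Hz.
Step 3 — Parallel Q: Q = R/(ω₀L) = 2850/(3934·0.1) = 7.244.
Step 4 — Bandwidth: Δω = ω₀/Q = 543.2 rad/s; BW = Δω/(2π) = 86.45 Hz.

(a) f₀ = 626.2 Hz  (b) Q = 7.244  (c) BW = 86.45 Hz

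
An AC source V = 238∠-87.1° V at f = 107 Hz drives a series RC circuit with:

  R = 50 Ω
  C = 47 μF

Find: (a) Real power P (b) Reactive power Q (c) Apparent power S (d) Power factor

Step 1 — Angular frequency: ω = 2π·f = 2π·107 = 672.3 rad/s.
Step 2 — Component impedances:
  R: Z = R = 50 Ω
  C: Z = 1/(jωC) = -j/(ω·C) = 0 - j31.65 Ω
Step 3 — Series combination: Z_total = R + C = 50 - j31.65 Ω = 59.17∠-32.3° Ω.
Step 4 — Source phasor: V = 238∠-87.1° V = 12.04 - j237.7 V.
Step 5 — Current: I = V / Z = 2.32 - j3.285 A = 4.022∠-54.8° A.
Step 6 — Complex power: S = V·I* = 808.8 - j512 VA.
Step 7 — Real power: P = Re(S) = 808.8 W.
Step 8 — Reactive power: Q = Im(S) = -512 VAR.
Step 9 — Apparent power: |S| = 957.2 VA.
Step 10 — Power factor: PF = P/|S| = 0.845 (leading).

(a) P = 808.8 W  (b) Q = -512 VAR  (c) S = 957.2 VA  (d) PF = 0.845 (leading)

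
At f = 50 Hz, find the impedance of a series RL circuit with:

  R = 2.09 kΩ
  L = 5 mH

Step 1 — Angular frequency: ω = 2π·f = 2π·50 = 314.2 rad/s.
Step 2 — Component impedances:
  R: Z = R = 2090 Ω
  L: Z = jωL = j·314.2·0.005 = 0 + j1.571 Ω
Step 3 — Series combination: Z_total = R + L = 2090 + j1.571 Ω = 2090∠0.0° Ω.

Z = 2090 + j1.571 Ω = 2090∠0.0° Ω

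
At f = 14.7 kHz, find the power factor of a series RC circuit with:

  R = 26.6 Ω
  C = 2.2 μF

Step 1 — Angular frequency: ω = 2π·f = 2π·1.47e+04 = 9.236e+04 rad/s.
Step 2 — Component impedances:
  R: Z = R = 26.6 Ω
  C: Z = 1/(jωC) = -j/(ω·C) = 0 - j4.921 Ω
Step 3 — Series combination: Z_total = R + C = 26.6 - j4.921 Ω = 27.05∠-10.5° Ω.
Step 4 — Power factor: PF = cos(φ) = Re(Z)/|Z| = 26.6/27.051 = 0.9833.
Step 5 — Type: Im(Z) = -4.921 ⇒ leading (phase φ = -10.5°).

PF = 0.9833 (leading, φ = -10.5°)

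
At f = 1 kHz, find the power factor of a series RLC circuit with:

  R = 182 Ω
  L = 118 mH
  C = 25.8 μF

Step 1 — Angular frequency: ω = 2π·f = 2π·1000 = 6283 rad/s.
Step 2 — Component impedances:
  R: Z = R = 182 Ω
  L: Z = jωL = j·6283·0.118 = 0 + j741.4 Ω
  C: Z = 1/(jωC) = -j/(ω·C) = 0 - j6.169 Ω
Step 3 — Series combination: Z_total = R + L + C = 182 + j735.2 Ω = 757.4∠76.1° Ω.
Step 4 — Power factor: PF = cos(φ) = Re(Z)/|Z| = 182/757.4 = 0.2403.
Step 5 — Type: Im(Z) = 735.2 ⇒ lagging (phase φ = 76.1°).

PF = 0.2403 (lagging, φ = 76.1°)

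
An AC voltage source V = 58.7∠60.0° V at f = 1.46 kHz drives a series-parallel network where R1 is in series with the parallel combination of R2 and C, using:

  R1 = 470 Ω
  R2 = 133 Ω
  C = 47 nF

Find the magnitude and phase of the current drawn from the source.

Step 1 — Angular frequency: ω = 2π·f = 2π·1460 = 9173 rad/s.
Step 2 — Component impedances:
  R1: Z = R = 470 Ω
  R2: Z = R = 133 Ω
  C: Z = 1/(jωC) = -j/(ω·C) = 0 - j2319 Ω
Step 3 — Parallel branch: R2 || C = 1/(1/R2 + 1/C) = 132.6 - j7.602 Ω.
Step 4 — Series with R1: Z_total = R1 + (R2 || C) = 602.6 - j7.602 Ω = 602.6∠-0.7° Ω.
Step 5 — Source phasor: V = 58.7∠60.0° V = 29.35 + j50.84 V.
Step 6 — Ohm's law: I = V / Z_total = (29.35 + j50.84) / (602.6 - j7.602) = 0.04764 + j0.08497 A.
Step 7 — Convert to polar: |I| = 0.09741 A, ∠I = 60.7°.

I = 0.09741∠60.7° A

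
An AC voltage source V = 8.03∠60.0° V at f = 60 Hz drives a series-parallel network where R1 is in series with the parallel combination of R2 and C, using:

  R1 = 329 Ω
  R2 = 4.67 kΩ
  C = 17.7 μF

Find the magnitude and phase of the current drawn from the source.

Step 1 — Angular frequency: ω = 2π·f = 2π·60 = 377 rad/s.
Step 2 — Component impedances:
  R1: Z = R = 329 Ω
  R2: Z = R = 4670 Ω
  C: Z = 1/(jωC) = -j/(ω·C) = 0 - j149.9 Ω
Step 3 — Parallel branch: R2 || C = 1/(1/R2 + 1/C) = 4.804 - j149.7 Ω.
Step 4 — Series with R1: Z_total = R1 + (R2 || C) = 333.8 - j149.7 Ω = 365.8∠-24.2° Ω.
Step 5 — Source phasor: V = 8.03∠60.0° V = 4.015 + j6.954 V.
Step 6 — Ohm's law: I = V / Z_total = (4.015 + j6.954) / (333.8 - j149.7) = 0.002235 + j0.02184 A.
Step 7 — Convert to polar: |I| = 0.02195 A, ∠I = 84.2°.

I = 0.02195∠84.2° A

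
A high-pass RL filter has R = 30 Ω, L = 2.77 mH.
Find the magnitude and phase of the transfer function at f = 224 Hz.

Step 1 — Angular frequency: ω = 2π·224 = 1407 rad/s.
Step 2 — Transfer function: H(jω) = jωL/(R + jωL).
Step 3 — Numerator jωL = j·3.899; denominator R + jωL = 30 + j3.899.
Step 4 — H = 0.01661 + j0.1278.
Step 5 — Magnitude: |H| = 0.1289 (-17.8 dB); phase: φ = 82.6°.

|H| = 0.1289 (-17.8 dB), φ = 82.6°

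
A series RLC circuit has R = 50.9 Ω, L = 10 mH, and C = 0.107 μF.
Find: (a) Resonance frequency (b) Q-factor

Step 1 — Resonance condition Im(Z)=0 gives ω₀ = 1/√(LC).
Step 2 — ω₀ = 1/√(0.01·1.07e-07) = 3.057e+04 rad/s.
Step 3 — f₀ = ω₀/(2π) = 4866 Hz.
Step 4 — Series Q: Q = ω₀L/R = 3.057e+04·0.01/50.9 = 6.006.

(a) f₀ = 4866 Hz  (b) Q = 6.006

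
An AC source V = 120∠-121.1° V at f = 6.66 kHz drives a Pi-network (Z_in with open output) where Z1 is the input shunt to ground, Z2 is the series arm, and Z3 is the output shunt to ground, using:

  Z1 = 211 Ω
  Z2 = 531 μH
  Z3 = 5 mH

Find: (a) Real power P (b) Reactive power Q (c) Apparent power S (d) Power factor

Step 1 — Angular frequency: ω = 2π·f = 2π·6660 = 4.185e+04 rad/s.
Step 2 — Component impedances:
  Z1: Z = R = 211 Ω
  Z2: Z = jωL = j·4.185e+04·0.000531 = 0 + j22.22 Ω
  Z3: Z = jωL = j·4.185e+04·0.005 = 0 + j209.2 Ω
Step 3 — With open output, the series arm Z2 and the output shunt Z3 appear in series to ground: Z2 + Z3 = 0 + j231.5 Ω.
Step 4 — Parallel with input shunt Z1: Z_in = Z1 || (Z2 + Z3) = 115.2 + j105.1 Ω = 155.9∠42.4° Ω.
Step 5 — Source phasor: V = 120∠-121.1° V = -61.98 - j102.8 V.
Step 6 — Current: I = V / Z = -0.7377 - j0.2192 A = 0.7696∠-163.5° A.
Step 7 — Complex power: S = V·I* = 68.25 + j62.22 VA.
Step 8 — Real power: P = Re(S) = 68.25 W.
Step 9 — Reactive power: Q = Im(S) = 62.22 VAR.
Step 10 — Apparent power: |S| = 92.35 VA.
Step 11 — Power factor: PF = P/|S| = 0.739 (lagging).

(a) P = 68.25 W  (b) Q = 62.22 VAR  (c) S = 92.35 VA  (d) PF = 0.739 (lagging)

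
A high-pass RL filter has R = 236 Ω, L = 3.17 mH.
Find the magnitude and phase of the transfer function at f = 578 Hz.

Step 1 — Angular frequency: ω = 2π·578 = 3632 rad/s.
Step 2 — Transfer function: H(jω) = jωL/(R + jωL).
Step 3 — Numerator jωL = j·11.51; denominator R + jωL = 236 + j11.51.
Step 4 — H = 0.002374 + j0.04867.
Step 5 — Magnitude: |H| = 0.04872 (-26.2 dB); phase: φ = 87.2°.

|H| = 0.04872 (-26.2 dB), φ = 87.2°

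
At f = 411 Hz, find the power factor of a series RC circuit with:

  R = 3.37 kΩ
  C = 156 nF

Step 1 — Angular frequency: ω = 2π·f = 2π·411 = 2582 rad/s.
Step 2 — Component impedances:
  R: Z = R = 3370 Ω
  C: Z = 1/(jωC) = -j/(ω·C) = 0 - j2482 Ω
Step 3 — Series combination: Z_total = R + C = 3370 - j2482 Ω = 4186∠-36.4° Ω.
Step 4 — Power factor: PF = cos(φ) = Re(Z)/|Z| = 3370/4185.5 = 0.8052.
Step 5 — Type: Im(Z) = -2482 ⇒ leading (phase φ = -36.4°).

PF = 0.8052 (leading, φ = -36.4°)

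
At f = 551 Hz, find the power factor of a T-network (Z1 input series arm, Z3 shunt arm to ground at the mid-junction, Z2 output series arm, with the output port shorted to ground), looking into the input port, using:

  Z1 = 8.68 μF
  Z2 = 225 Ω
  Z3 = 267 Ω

Step 1 — Angular frequency: ω = 2π·f = 2π·551 = 3462 rad/s.
Step 2 — Component impedances:
  Z1: Z = 1/(jωC) = -j/(ω·C) = 0 - j33.28 Ω
  Z2: Z = R = 225 Ω
  Z3: Z = R = 267 Ω
Step 3 — With the output port shorted to ground, the output series arm Z2 runs from the junction to ground; the shunt arm Z3 also runs from the junction to ground. They appear in parallel: Z3 || Z2 = 122.1 Ω.
Step 4 — Series with input arm Z1: Z_in = Z1 + (Z3 || Z2) = 122.1 - j33.28 Ω = 126.6∠-15.2° Ω.
Step 5 — Power factor: PF = cos(φ) = Re(Z)/|Z| = 122.1/126.56 = 0.9648.
Step 6 — Type: Im(Z) = -33.28 ⇒ leading (phase φ = -15.2°).

PF = 0.9648 (leading, φ = -15.2°)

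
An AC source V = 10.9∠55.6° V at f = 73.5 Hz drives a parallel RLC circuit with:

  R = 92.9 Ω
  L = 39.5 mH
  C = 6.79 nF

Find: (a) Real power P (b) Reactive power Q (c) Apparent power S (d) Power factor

Step 1 — Angular frequency: ω = 2π·f = 2π·73.5 = 461.8 rad/s.
Step 2 — Component impedances:
  R: Z = R = 92.9 Ω
  L: Z = jωL = j·461.8·0.0395 = 0 + j18.24 Ω
  C: Z = 1/(jωC) = -j/(ω·C) = 0 - j3.189e+05 Ω
Step 3 — Parallel combination: 1/Z_total = 1/R + 1/L + 1/C; Z_total = 3.449 + j17.57 Ω = 17.9∠78.9° Ω.
Step 4 — Source phasor: V = 10.9∠55.6° V = 6.158 + j8.994 V.
Step 5 — Current: I = V / Z = 0.5593 - j0.2408 A = 0.6089∠-23.3° A.
Step 6 — Complex power: S = V·I* = 1.279 + j6.513 VA.
Step 7 — Real power: P = Re(S) = 1.279 W.
Step 8 — Reactive power: Q = Im(S) = 6.513 VAR.
Step 9 — Apparent power: |S| = 6.637 VA.
Step 10 — Power factor: PF = P/|S| = 0.1927 (lagging).

(a) P = 1.279 W  (b) Q = 6.513 VAR  (c) S = 6.637 VA  (d) PF = 0.1927 (lagging)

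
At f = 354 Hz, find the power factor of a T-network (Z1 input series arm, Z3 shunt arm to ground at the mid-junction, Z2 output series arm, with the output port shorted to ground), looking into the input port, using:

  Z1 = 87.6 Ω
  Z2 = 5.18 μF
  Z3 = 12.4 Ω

Step 1 — Angular frequency: ω = 2π·f = 2π·354 = 2224 rad/s.
Step 2 — Component impedances:
  Z1: Z = R = 87.6 Ω
  Z2: Z = 1/(jωC) = -j/(ω·C) = 0 - j86.79 Ω
  Z3: Z = R = 12.4 Ω
Step 3 — With the output port shorted to ground, the output series arm Z2 runs from the junction to ground; the shunt arm Z3 also runs from the junction to ground. They appear in parallel: Z3 || Z2 = 12.15 - j1.736 Ω.
Step 4 — Series with input arm Z1: Z_in = Z1 + (Z3 || Z2) = 99.75 - j1.736 Ω = 99.77∠-1.0° Ω.
Step 5 — Power factor: PF = cos(φ) = Re(Z)/|Z| = 99.75/99.77 = 0.9998.
Step 6 — Type: Im(Z) = -1.736 ⇒ leading (phase φ = -1.0°).

PF = 0.9998 (leading, φ = -1.0°)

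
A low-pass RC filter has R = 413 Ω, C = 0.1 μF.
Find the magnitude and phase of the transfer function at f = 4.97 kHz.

Step 1 — Angular frequency: ω = 2π·4970 = 3.123e+04 rad/s.
Step 2 — Transfer function: H(jω) = 1/(1 + jωRC).
Step 3 — Denominator: 1 + jωRC = 1 + j·3.123e+04·413·1e-07 = 1 + j1.29.
Step 4 — H = 0.3755 - j0.4842.
Step 5 — Magnitude: |H| = 0.6128 (-4.3 dB); phase: φ = -52.2°.

|H| = 0.6128 (-4.3 dB), φ = -52.2°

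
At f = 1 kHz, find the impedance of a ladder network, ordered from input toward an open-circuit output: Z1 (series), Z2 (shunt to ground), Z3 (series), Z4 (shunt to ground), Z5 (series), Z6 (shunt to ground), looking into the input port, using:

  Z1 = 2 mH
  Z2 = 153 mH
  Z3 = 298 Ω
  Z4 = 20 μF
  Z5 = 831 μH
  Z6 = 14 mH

Step 1 — Angular frequency: ω = 2π·f = 2π·1000 = 6283 rad/s.
Step 2 — Component impedances:
  Z1: Z = jωL = j·6283·0.002 = 0 + j12.57 Ω
  Z2: Z = jωL = j·6283·0.153 = 0 + j961.3 Ω
  Z3: Z = R = 298 Ω
  Z4: Z = 1/(jωC) = -j/(ω·C) = 0 - j7.958 Ω
  Z5: Z = jωL = j·6283·0.000831 = 0 + j5.221 Ω
  Z6: Z = jωL = j·6283·0.014 = 0 + j87.96 Ω
Step 3 — Ladder network (open output): work backward from the far end, alternating series and parallel combinations. Z_in = 276.4 + j90.26 Ω = 290.8∠18.1° Ω.

Z = 276.4 + j90.26 Ω = 290.8∠18.1° Ω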